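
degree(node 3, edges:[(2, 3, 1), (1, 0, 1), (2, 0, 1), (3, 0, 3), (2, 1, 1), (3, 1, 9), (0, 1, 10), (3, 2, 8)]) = incident: (2,3), (3,0), (3,1), (3,2)
= 4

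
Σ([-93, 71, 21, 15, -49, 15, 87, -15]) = 52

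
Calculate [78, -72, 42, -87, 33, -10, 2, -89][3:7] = [-87, 33, -10, 2]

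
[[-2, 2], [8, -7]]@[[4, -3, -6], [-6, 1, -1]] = C[0][0] = (-2)*(4) + (2)*(-6) = -20
C[0][1] = (-2)*(-3) + (2)*(1) = 8
C[0][2] = (-2)*(-6) + (2)*(-1) = 10
C[1][0] = (8)*(4) + (-7)*(-6) = 74
C[1][1] = (8)*(-3) + (-7)*(1) = -31
C[1][2] = (8)*(-6) + (-7)*(-1) = -41
= [[-20, 8, 10], [74, -31, -41]]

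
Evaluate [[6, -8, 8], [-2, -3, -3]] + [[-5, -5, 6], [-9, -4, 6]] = [[1, -13, 14], [-11, -7, 3]]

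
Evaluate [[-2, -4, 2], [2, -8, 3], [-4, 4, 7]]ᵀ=[[-2, 2, -4], [-4, -8, 4], [2, 3, 7]]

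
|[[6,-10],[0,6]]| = 36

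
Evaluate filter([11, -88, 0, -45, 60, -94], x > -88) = [11, 0, -45, 60]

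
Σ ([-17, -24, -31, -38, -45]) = (-17) + (-24) + (-31) + (-38) + (-45)
= -155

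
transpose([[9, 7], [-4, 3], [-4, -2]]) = [[9, -4, -4], [7, 3, -2]]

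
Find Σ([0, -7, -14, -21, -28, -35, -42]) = -147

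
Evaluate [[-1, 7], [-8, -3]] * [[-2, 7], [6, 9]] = [[44, 56], [-2, -83]]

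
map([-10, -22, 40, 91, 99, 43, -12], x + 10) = [0, -12, 50, 101, 109, 53, -2]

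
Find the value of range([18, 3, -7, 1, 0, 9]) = 25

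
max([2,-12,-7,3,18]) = 18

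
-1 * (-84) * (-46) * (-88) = 340032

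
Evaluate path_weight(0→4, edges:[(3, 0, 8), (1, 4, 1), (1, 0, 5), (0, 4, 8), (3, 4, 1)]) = 8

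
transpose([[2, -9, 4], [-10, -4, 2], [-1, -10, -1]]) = [[2, -10, -1], [-9, -4, -10], [4, 2, -1]]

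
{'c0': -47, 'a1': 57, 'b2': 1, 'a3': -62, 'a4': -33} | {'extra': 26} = {'c0': -47, 'a1': 57, 'b2': 1, 'a3': -62, 'a4': -33, 'extra': 26}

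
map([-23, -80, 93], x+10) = -23+10=-13, -80+10=-70, 93+10=103
= [-13, -70, 103]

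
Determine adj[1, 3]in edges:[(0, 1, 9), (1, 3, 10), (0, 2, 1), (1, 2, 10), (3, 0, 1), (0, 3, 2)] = 10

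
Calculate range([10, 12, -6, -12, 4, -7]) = 24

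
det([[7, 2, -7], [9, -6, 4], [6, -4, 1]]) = (1)*(7)*det([[-6, 4], [-4, 1]]) + (-1)*(2)*det([[9, 4], [6, 1]]) + (1)*(-7)*det([[9, -6], [6, -4]])
= 70 + 30 + 0
= 100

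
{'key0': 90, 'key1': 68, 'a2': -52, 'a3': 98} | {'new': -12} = {'key0': 90, 'key1': 68, 'a2': -52, 'a3': 98, 'new': -12}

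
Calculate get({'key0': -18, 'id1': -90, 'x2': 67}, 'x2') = 67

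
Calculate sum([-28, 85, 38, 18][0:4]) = slice → [-28, 85, 38, 18]
(-28) + 85 + 38 + 18
= 113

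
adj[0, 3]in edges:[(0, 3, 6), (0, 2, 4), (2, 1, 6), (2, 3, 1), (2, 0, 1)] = 6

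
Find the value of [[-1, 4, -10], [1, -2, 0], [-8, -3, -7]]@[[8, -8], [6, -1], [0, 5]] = C[0][0] = (-1)*(8) + (4)*(6) + (-10)*(0) = 16
C[0][1] = (-1)*(-8) + (4)*(-1) + (-10)*(5) = -46
C[1][0] = (1)*(8) + (-2)*(6) + (0)*(0) = -4
C[1][1] = (1)*(-8) + (-2)*(-1) + (0)*(5) = -6
C[2][0] = (-8)*(8) + (-3)*(6) + (-7)*(0) = -82
C[2][1] = (-8)*(-8) + (-3)*(-1) + (-7)*(5) = 32
= [[16, -46], [-4, -6], [-82, 32]]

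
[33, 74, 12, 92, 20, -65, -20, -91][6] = -20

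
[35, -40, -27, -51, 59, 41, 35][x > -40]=[35, -27, 59, 41, 35]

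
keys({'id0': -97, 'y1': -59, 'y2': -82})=['id0', 'y1', 'y2']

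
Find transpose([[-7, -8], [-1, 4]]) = [[-7, -1], [-8, 4]]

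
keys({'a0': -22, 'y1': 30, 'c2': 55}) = ['a0', 'y1', 'c2']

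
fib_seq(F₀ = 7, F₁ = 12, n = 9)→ F_2 = F_1 + F_0 = 19
F_3 = F_2 + F_1 = 31
F_4 = F_3 + F_2 = 50
...
= [7, 12, 19, 31, 50, 81, 131, 212, 343]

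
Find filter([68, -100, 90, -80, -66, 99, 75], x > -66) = [68, 90, 99, 75]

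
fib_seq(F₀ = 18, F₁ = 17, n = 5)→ F_2 = F_1 + F_0 = 35
F_3 = F_2 + F_1 = 52
F_4 = F_3 + F_2 = 87
= [18, 17, 35, 52, 87]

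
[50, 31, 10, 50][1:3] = [31, 10]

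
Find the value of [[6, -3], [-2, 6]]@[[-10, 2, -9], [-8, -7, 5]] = [[-36, 33, -69], [-28, -46, 48]]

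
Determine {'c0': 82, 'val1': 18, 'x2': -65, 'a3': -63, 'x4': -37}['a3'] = -63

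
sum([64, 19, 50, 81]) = 64 + 19 + 50 + 81
= 214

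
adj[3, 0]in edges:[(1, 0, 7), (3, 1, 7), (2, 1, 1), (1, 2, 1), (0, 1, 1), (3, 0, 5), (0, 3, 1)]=5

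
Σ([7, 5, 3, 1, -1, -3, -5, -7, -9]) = -9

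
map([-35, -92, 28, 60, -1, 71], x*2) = -35*2=-70, -92*2=-184, 28*2=56, 60*2=120, -1*2=-2, 71*2=142
= [-70, -184, 56, 120, -2, 142]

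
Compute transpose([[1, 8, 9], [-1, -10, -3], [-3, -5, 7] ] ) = [[1, -1, -3], [8, -10, -5], [9, -3, 7]]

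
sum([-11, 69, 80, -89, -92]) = -43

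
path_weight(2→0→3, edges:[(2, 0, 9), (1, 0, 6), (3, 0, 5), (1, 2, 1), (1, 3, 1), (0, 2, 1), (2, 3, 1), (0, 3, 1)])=w(2→0)=9 + w(0→3)=1
= 10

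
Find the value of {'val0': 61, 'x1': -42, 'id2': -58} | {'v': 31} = {'val0': 61, 'x1': -42, 'id2': -58, 'v': 31}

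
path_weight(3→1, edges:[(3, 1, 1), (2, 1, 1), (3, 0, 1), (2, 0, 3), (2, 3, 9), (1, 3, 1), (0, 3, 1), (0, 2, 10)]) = w(3→1)=1
= 1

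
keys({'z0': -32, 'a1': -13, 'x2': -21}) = ['z0', 'a1', 'x2']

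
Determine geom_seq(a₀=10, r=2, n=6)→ [10, 20, 40, 80, 160, 320]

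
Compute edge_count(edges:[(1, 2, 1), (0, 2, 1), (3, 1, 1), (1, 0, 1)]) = 4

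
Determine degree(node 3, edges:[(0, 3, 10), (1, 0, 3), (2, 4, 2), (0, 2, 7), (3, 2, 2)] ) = 2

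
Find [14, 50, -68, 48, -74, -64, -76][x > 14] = [50, 48]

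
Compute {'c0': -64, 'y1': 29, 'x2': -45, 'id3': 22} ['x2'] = -45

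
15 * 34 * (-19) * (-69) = 668610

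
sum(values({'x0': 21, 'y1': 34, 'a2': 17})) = 72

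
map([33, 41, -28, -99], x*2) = [66, 82, -56, -198]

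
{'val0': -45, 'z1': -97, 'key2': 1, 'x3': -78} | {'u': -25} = {'val0': -45, 'z1': -97, 'key2': 1, 'x3': -78, 'u': -25}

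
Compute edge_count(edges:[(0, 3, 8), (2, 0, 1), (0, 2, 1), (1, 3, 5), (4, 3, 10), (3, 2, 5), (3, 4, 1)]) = 7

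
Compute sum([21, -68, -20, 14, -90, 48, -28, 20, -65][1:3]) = slice → [-68, -20]
(-68) + (-20)
= -88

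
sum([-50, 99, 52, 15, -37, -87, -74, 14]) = -68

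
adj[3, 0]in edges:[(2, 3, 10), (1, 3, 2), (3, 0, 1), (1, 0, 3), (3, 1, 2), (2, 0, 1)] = 1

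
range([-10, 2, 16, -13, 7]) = 29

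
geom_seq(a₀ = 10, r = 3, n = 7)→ a_0 = 10*3^0 = 10
a_1 = 10*3^1 = 30
a_2 = 10*3^2 = 90
...
= [10, 30, 90, 270, 810, 2430, 7290]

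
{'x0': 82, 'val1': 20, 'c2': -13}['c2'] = -13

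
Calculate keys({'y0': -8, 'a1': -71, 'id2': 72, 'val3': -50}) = ['y0', 'a1', 'id2', 'val3']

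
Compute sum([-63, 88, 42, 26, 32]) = 125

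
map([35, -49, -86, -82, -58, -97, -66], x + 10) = 35+10=45, -49+10=-39, -86+10=-76, -82+10=-72, -58+10=-48, -97+10=-87, -66+10=-56
= [45, -39, -76, -72, -48, -87, -56]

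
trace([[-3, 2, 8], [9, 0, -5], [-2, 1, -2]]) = -5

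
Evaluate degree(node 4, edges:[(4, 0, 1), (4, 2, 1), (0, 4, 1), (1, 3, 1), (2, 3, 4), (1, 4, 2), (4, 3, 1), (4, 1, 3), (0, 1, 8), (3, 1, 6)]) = incident: (4,0), (4,2), (0,4), (1,4), (4,3), (4,1)
= 6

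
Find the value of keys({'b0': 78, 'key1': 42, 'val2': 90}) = ['b0', 'key1', 'val2']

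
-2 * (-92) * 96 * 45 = 794880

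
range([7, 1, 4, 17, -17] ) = 34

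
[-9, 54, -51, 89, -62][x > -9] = [54, 89]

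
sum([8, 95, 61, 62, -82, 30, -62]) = 112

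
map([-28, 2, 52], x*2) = [-56, 4, 104]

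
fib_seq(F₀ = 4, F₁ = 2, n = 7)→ [4, 2, 6, 8, 14, 22, 36]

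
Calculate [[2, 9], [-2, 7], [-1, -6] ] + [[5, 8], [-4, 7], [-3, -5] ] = [[7, 17], [-6, 14], [-4, -11]]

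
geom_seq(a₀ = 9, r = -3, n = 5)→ [9, -27, 81, -243, 729]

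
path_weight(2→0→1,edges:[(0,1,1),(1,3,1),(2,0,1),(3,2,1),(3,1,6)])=w(2→0)=1 + w(0→1)=1
= 2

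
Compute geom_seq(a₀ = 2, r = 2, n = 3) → a_0 = 2*2^0 = 2
a_1 = 2*2^1 = 4
a_2 = 2*2^2 = 8
= [2, 4, 8]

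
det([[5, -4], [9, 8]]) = (5)*(8) - (-4)*(9)
= 76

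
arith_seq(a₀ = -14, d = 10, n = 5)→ a_0 = -14 + 0*10 = -14
a_1 = -14 + 1*10 = -4
a_2 = -14 + 2*10 = 6
...
= [-14, -4, 6, 16, 26]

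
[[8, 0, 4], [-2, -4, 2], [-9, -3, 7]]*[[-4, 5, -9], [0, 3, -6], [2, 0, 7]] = [[-24, 40, -44], [12, -22, 56], [50, -54, 148]]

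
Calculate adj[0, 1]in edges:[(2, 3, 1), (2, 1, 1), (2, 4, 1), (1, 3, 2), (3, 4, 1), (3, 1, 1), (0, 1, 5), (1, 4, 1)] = 5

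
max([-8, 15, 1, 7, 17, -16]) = 17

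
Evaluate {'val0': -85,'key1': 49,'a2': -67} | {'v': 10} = {'val0': -85, 'key1': 49, 'a2': -67, 'v': 10}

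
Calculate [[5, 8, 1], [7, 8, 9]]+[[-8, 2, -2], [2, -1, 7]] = [[-3, 10, -1], [9, 7, 16]]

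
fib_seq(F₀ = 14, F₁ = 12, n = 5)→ [14, 12, 26, 38, 64]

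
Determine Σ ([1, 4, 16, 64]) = 1 + 4 + 16 + 64
= 85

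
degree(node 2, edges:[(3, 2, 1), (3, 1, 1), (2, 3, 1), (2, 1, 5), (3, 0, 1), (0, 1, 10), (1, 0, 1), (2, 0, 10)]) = incident: (3,2), (2,3), (2,1), (2,0)
= 4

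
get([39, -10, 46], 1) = -10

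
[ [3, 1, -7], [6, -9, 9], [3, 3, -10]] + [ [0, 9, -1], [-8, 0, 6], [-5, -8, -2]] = [[3, 10, -8], [-2, -9, 15], [-2, -5, -12]]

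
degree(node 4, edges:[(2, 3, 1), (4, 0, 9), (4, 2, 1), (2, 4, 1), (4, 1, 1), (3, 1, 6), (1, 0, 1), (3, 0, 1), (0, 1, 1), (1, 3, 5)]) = incident: (4,0), (4,2), (2,4), (4,1)
= 4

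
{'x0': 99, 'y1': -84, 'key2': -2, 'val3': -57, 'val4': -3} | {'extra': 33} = {'x0': 99, 'y1': -84, 'key2': -2, 'val3': -57, 'val4': -3, 'extra': 33}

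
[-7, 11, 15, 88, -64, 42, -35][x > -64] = [-7, 11, 15, 88, 42, -35]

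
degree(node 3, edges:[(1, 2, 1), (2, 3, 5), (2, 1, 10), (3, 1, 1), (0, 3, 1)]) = incident: (2,3), (3,1), (0,3)
= 3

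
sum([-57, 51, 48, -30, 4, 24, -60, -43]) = (-57) + 51 + 48 + (-30) + 4 + 24 + (-60) + (-43)
= -63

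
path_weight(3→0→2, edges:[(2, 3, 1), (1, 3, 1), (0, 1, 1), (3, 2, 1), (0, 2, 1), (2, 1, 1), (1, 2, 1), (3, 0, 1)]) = 2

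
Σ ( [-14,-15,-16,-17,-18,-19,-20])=-119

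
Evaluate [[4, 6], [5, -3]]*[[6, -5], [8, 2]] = [[72, -8], [6, -31]]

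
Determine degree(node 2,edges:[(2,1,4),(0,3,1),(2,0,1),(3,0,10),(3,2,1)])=3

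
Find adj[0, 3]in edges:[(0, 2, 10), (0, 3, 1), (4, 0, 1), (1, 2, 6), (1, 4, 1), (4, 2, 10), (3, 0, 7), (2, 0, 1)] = 1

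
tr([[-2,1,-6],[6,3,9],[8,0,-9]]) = diagonal: (-2) + 3 + (-9)
= -8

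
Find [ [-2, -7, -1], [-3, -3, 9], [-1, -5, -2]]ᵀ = [[-2, -3, -1], [-7, -3, -5], [-1, 9, -2]]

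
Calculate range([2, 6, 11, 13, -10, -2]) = 23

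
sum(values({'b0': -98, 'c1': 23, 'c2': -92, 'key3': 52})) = -115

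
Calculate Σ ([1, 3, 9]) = 1 + 3 + 9
= 13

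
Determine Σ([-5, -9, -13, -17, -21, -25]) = (-5) + (-9) + (-13) + (-17) + (-21) + (-25)
= -90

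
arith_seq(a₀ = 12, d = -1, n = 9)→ [12, 11, 10, 9, 8, 7, 6, 5, 4]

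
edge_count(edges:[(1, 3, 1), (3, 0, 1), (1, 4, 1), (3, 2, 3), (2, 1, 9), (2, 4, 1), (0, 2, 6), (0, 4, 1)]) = 8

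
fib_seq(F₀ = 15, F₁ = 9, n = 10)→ [15, 9, 24, 33, 57, 90, 147, 237, 384, 621]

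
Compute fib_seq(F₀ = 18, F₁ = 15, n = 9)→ [18, 15, 33, 48, 81, 129, 210, 339, 549]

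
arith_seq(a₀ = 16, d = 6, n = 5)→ [16, 22, 28, 34, 40]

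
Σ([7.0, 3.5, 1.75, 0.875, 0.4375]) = 7.0 + 3.5 + 1.75 + 0.875 + 0.4375
= 13.5625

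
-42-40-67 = -149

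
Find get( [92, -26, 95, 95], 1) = -26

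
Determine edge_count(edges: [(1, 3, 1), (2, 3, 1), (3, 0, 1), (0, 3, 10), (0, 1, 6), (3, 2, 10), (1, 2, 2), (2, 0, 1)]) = 8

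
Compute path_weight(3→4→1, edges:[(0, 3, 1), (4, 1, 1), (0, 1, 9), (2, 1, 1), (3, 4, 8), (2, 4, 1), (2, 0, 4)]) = 9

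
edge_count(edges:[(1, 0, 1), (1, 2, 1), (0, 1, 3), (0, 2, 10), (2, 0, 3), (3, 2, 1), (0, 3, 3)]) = 7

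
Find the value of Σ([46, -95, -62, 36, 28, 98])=51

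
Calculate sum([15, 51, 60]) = 15 + 51 + 60
= 126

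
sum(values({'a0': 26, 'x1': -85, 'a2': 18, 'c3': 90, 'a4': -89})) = 26 + (-85) + 18 + 90 + (-89)
= -40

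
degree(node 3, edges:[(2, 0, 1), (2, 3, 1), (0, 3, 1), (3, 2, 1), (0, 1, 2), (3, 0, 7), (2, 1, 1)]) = incident: (2,3), (0,3), (3,2), (3,0)
= 4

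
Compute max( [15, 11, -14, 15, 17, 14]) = 17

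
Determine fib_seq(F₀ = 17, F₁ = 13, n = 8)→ F_2 = F_1 + F_0 = 30
F_3 = F_2 + F_1 = 43
F_4 = F_3 + F_2 = 73
...
= [17, 13, 30, 43, 73, 116, 189, 305]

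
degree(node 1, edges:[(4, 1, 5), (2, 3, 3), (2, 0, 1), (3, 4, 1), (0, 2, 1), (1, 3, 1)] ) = incident: (4,1), (1,3)
= 2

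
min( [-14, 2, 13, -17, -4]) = -17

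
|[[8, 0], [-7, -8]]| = (8)*(-8) - (0)*(-7)
= -64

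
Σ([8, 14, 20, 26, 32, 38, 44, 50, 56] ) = 8 + 14 + 20 + 26 + 32 + 38 + 44 + 50 + 56
= 288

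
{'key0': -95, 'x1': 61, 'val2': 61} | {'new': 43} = {'key0': -95, 'x1': 61, 'val2': 61, 'new': 43}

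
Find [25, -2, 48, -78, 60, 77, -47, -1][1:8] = [-2, 48, -78, 60, 77, -47, -1]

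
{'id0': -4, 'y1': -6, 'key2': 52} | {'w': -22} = {'id0': -4, 'y1': -6, 'key2': 52, 'w': -22}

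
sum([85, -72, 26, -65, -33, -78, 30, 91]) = -16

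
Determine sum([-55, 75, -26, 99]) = 93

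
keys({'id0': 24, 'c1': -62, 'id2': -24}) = ['id0', 'c1', 'id2']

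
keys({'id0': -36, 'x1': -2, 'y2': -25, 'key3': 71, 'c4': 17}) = ['id0', 'x1', 'y2', 'key3', 'c4']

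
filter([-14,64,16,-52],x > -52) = [-14, 64, 16]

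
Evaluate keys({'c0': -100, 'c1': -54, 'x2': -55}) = ['c0', 'c1', 'x2']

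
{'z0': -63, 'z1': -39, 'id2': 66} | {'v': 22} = {'z0': -63, 'z1': -39, 'id2': 66, 'v': 22}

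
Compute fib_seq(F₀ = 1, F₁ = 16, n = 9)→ [1, 16, 17, 33, 50, 83, 133, 216, 349]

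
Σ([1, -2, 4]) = 1 + -2 + 4
= 3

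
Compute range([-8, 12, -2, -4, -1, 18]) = 26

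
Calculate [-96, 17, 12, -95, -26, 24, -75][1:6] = [17, 12, -95, -26, 24]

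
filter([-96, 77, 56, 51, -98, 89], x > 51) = keep x where x > 51: -96✗, 77✓, 56✓, 51✗, -98✗, 89✓
= [77, 56, 89]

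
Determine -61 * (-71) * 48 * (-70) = -14552160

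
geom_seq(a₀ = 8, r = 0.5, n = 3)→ a_0 = 8*0.5^0 = 8.0
a_1 = 8*0.5^1 = 4.0
a_2 = 8*0.5^2 = 2.0
= [8.0, 4.0, 2.0]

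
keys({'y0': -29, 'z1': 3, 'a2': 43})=['y0', 'z1', 'a2']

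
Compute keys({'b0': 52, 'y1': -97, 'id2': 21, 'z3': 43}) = ['b0', 'y1', 'id2', 'z3']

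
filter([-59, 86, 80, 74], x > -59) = [86, 80, 74]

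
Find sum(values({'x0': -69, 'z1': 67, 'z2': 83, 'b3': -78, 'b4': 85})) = 88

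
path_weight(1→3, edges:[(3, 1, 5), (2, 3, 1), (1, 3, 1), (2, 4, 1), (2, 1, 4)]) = 1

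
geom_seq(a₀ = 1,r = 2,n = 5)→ [1, 2, 4, 8, 16]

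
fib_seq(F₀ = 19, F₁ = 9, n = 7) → [19, 9, 28, 37, 65, 102, 167]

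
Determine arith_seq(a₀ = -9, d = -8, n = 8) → a_0 = -9 + 0*-8 = -9
a_1 = -9 + 1*-8 = -17
a_2 = -9 + 2*-8 = -25
...
= [-9, -17, -25, -33, -41, -49, -57, -65]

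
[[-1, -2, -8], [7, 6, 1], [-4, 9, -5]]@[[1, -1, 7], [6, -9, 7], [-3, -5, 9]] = C[0][0] = (-1)*(1) + (-2)*(6) + (-8)*(-3) = 11
C[0][1] = (-1)*(-1) + (-2)*(-9) + (-8)*(-5) = 59
C[0][2] = (-1)*(7) + (-2)*(7) + (-8)*(9) = -93
C[1][0] = (7)*(1) + (6)*(6) + (1)*(-3) = 40
C[1][1] = (7)*(-1) + (6)*(-9) + (1)*(-5) = -66
C[1][2] = (7)*(7) + (6)*(7) + (1)*(9) = 100
... (3 more cells)
= [[11, 59, -93], [40, -66, 100], [65, -52, -10]]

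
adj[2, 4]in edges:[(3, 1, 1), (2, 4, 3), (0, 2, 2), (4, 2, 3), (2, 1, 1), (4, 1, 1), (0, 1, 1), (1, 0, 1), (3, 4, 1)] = 3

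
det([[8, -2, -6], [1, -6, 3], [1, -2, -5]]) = 248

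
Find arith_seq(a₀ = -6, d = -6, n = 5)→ [-6, -12, -18, -24, -30]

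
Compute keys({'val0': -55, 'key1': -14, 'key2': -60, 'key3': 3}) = ['val0', 'key1', 'key2', 'key3']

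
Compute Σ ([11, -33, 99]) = 77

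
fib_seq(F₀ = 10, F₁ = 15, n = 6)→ [10, 15, 25, 40, 65, 105]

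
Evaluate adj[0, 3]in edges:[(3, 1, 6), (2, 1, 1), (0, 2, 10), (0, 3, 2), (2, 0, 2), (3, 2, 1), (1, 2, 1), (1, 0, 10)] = 2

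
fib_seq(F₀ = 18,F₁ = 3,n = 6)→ [18, 3, 21, 24, 45, 69]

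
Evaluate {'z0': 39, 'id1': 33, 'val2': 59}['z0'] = 39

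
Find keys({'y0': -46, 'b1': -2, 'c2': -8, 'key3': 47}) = ['y0', 'b1', 'c2', 'key3']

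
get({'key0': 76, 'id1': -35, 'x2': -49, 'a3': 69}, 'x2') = -49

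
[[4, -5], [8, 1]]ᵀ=[[4, 8], [-5, 1]]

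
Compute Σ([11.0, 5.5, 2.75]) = 11.0 + 5.5 + 2.75
= 19.25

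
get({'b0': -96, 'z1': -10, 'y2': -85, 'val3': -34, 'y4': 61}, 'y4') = 61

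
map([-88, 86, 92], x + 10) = [-78, 96, 102]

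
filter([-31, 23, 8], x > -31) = keep x where x > -31: -31✗, 23✓, 8✓
= [23, 8]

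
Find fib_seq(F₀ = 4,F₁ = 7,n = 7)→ [4, 7, 11, 18, 29, 47, 76]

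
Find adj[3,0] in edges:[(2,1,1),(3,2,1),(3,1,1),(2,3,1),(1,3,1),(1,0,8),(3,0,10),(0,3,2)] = 10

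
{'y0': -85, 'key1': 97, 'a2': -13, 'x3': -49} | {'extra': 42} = {'y0': -85, 'key1': 97, 'a2': -13, 'x3': -49, 'extra': 42}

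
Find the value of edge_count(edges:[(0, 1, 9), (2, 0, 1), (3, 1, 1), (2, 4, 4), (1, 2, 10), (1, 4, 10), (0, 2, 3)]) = 7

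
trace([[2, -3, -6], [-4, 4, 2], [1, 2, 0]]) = 6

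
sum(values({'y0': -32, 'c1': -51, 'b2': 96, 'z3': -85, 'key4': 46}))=(-32) + (-51) + 96 + (-85) + 46
= -26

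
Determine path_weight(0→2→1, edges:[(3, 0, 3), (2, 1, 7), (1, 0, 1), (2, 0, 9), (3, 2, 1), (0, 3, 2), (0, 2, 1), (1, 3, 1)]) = 8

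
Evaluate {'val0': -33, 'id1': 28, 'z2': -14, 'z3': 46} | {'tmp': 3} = {'val0': -33, 'id1': 28, 'z2': -14, 'z3': 46, 'tmp': 3}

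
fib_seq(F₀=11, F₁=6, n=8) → [11, 6, 17, 23, 40, 63, 103, 166]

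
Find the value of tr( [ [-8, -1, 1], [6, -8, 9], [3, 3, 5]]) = diagonal: (-8) + (-8) + 5
= -11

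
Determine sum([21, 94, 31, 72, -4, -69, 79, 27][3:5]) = 68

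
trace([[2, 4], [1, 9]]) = diagonal: 2 + 9
= 11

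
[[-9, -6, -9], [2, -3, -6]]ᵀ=[[-9, 2], [-6, -3], [-9, -6]]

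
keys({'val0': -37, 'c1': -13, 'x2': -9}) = ['val0', 'c1', 'x2']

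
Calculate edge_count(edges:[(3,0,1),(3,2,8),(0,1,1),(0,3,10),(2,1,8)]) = 5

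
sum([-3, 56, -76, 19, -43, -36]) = (-3) + 56 + (-76) + 19 + (-43) + (-36)
= -83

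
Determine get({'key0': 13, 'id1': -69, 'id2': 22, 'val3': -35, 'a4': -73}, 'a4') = -73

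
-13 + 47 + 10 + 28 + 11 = 83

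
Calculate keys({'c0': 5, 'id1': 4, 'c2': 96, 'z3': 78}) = ['c0', 'id1', 'c2', 'z3']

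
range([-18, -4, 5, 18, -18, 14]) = 36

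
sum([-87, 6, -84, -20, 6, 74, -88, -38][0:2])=-81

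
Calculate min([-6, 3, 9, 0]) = -6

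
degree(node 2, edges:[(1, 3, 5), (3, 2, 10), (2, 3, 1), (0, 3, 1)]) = incident: (3,2), (2,3)
= 2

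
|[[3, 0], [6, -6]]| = (3)*(-6) - (0)*(6)
= -18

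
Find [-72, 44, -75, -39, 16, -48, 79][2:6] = [-75, -39, 16, -48]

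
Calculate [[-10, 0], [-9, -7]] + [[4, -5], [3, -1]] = [[-6, -5], [-6, -8]]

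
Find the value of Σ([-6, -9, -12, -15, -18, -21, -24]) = -105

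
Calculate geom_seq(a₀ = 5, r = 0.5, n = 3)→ a_0 = 5*0.5^0 = 5.0
a_1 = 5*0.5^1 = 2.5
a_2 = 5*0.5^2 = 1.25
= [5.0, 2.5, 1.25]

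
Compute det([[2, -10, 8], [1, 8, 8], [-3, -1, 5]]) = (1)*(2)*det([[8, 8], [-1, 5]]) + (-1)*(-10)*det([[1, 8], [-3, 5]]) + (1)*(8)*det([[1, 8], [-3, -1]])
= 96 + 290 + 184
= 570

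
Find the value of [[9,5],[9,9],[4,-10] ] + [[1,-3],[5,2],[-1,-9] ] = [[10, 2], [14, 11], [3, -19]]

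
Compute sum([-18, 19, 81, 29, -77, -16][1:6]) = slice → [19, 81, 29, -77, -16]
19 + 81 + 29 + (-77) + (-16)
= 36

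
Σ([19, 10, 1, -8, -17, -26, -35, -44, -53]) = 19 + 10 + 1 + (-8) + (-17) + (-26) + (-35) + (-44) + (-53)
= -153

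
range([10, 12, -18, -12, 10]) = 30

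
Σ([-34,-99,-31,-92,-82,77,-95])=-356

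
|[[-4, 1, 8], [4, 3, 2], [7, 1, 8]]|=-242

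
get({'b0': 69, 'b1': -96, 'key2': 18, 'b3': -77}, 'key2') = 18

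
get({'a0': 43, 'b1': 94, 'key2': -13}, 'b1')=94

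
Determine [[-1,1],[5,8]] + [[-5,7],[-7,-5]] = [[-6, 8], [-2, 3]]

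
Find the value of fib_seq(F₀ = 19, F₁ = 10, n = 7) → F_2 = F_1 + F_0 = 29
F_3 = F_2 + F_1 = 39
F_4 = F_3 + F_2 = 68
...
= [19, 10, 29, 39, 68, 107, 175]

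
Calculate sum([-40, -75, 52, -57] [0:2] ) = -115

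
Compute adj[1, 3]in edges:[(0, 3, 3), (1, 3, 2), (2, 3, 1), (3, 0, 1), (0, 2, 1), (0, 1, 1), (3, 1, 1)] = 2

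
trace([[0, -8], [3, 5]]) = 5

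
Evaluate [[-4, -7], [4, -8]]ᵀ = [[-4, 4], [-7, -8]]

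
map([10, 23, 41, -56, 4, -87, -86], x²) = [100, 529, 1681, 3136, 16, 7569, 7396]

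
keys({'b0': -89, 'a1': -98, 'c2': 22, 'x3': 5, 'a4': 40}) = ['b0', 'a1', 'c2', 'x3', 'a4']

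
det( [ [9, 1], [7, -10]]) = (9)*(-10) - (1)*(7)
= -97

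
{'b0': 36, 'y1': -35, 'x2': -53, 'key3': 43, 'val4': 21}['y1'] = -35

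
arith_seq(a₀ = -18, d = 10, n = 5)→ a_0 = -18 + 0*10 = -18
a_1 = -18 + 1*10 = -8
a_2 = -18 + 2*10 = 2
...
= [-18, -8, 2, 12, 22]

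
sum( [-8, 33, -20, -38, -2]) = (-8) + 33 + (-20) + (-38) + (-2)
= -35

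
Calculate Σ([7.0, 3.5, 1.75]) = 12.25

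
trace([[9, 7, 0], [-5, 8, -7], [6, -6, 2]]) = 19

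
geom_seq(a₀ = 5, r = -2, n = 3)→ a_0 = 5*(-2)^0 = 5
a_1 = 5*(-2)^1 = -10
a_2 = 5*(-2)^2 = 20
= [5, -10, 20]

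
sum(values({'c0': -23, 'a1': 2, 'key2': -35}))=(-23) + 2 + (-35)
= -56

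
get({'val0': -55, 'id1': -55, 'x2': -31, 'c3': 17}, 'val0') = -55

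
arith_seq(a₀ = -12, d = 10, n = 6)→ [-12, -2, 8, 18, 28, 38]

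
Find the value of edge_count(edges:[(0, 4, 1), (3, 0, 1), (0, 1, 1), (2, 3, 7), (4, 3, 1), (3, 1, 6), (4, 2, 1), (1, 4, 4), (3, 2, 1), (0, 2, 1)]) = 10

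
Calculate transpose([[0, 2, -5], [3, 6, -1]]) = [[0, 3], [2, 6], [-5, -1]]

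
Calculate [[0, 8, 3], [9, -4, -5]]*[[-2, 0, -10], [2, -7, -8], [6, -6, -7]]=C[0][0] = (0)*(-2) + (8)*(2) + (3)*(6) = 34
C[0][1] = (0)*(0) + (8)*(-7) + (3)*(-6) = -74
C[0][2] = (0)*(-10) + (8)*(-8) + (3)*(-7) = -85
C[1][0] = (9)*(-2) + (-4)*(2) + (-5)*(6) = -56
C[1][1] = (9)*(0) + (-4)*(-7) + (-5)*(-6) = 58
C[1][2] = (9)*(-10) + (-4)*(-8) + (-5)*(-7) = -23
= [[34, -74, -85], [-56, 58, -23]]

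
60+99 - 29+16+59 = 205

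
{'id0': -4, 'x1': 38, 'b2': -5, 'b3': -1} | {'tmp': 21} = {'id0': -4, 'x1': 38, 'b2': -5, 'b3': -1, 'tmp': 21}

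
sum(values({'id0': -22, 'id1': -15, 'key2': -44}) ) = (-22) + (-15) + (-44)
= -81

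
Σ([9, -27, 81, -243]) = 9 + -27 + 81 + -243
= -180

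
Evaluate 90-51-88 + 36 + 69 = 56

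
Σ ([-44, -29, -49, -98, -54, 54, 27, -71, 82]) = -182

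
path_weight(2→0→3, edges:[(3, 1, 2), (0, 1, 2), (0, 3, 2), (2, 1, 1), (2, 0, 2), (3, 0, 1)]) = 4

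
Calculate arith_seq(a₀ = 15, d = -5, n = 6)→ [15, 10, 5, 0, -5, -10]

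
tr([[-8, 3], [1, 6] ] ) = diagonal: (-8) + 6
= -2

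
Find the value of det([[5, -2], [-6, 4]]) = (5)*(4) - (-2)*(-6)
= 8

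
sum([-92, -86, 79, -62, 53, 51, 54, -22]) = -25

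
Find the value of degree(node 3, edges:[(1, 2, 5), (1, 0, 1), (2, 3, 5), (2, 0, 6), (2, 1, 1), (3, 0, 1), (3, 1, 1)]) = 3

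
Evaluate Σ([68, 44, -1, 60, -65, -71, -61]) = -26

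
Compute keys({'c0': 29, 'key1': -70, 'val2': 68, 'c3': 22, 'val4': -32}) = ['c0', 'key1', 'val2', 'c3', 'val4']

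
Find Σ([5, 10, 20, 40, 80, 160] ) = 5 + 10 + 20 + 40 + 80 + 160
= 315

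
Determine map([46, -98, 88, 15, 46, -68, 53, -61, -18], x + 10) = [56, -88, 98, 25, 56, -58, 63, -51, -8]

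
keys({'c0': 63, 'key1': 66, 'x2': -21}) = ['c0', 'key1', 'x2']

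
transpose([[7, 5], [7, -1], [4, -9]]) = [[7, 7, 4], [5, -1, -9]]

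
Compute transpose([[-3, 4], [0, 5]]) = [[-3, 0], [4, 5]]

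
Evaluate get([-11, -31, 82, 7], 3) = 7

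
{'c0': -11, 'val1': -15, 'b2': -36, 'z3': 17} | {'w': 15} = {'c0': -11, 'val1': -15, 'b2': -36, 'z3': 17, 'w': 15}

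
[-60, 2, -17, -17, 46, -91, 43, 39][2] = -17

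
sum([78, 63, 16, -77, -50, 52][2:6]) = -59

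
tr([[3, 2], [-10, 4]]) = diagonal: 3 + 4
= 7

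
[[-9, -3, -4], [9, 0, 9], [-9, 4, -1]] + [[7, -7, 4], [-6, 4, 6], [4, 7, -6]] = [[-2, -10, 0], [3, 4, 15], [-5, 11, -7]]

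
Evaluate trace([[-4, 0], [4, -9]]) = diagonal: (-4) + (-9)
= -13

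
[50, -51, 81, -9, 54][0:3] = [50, -51, 81]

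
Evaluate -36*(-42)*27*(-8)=-326592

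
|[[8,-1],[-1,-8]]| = (8)*(-8) - (-1)*(-1)
= -65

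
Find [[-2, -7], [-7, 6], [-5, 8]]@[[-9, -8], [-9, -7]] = [[81, 65], [9, 14], [-27, -16]]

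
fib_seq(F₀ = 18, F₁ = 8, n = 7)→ F_2 = F_1 + F_0 = 26
F_3 = F_2 + F_1 = 34
F_4 = F_3 + F_2 = 60
...
= [18, 8, 26, 34, 60, 94, 154]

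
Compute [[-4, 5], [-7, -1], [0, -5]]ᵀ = [[-4, -7, 0], [5, -1, -5]]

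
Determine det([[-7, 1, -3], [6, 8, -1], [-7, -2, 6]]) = (1)*(-7)*det([[8, -1], [-2, 6]]) + (-1)*(1)*det([[6, -1], [-7, 6]]) + (1)*(-3)*det([[6, 8], [-7, -2]])
= -322 + -29 + -132
= -483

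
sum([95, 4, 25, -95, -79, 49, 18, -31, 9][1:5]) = slice → [4, 25, -95, -79]
4 + 25 + (-95) + (-79)
= -145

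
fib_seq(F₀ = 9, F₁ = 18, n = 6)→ [9, 18, 27, 45, 72, 117]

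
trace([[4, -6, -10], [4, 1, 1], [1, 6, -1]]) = 4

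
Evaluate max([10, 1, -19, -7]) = 10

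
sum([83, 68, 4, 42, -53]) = 83 + 68 + 4 + 42 + (-53)
= 144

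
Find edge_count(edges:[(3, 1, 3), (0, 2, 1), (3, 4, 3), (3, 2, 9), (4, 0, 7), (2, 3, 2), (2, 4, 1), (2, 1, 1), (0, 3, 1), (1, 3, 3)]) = 10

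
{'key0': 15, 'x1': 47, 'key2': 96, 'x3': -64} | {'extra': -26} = {'key0': 15, 'x1': 47, 'key2': 96, 'x3': -64, 'extra': -26}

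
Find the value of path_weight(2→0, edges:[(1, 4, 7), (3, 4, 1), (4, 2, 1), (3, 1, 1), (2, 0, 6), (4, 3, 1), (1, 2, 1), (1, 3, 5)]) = w(2→0)=6
= 6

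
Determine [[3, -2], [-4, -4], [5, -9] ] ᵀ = [[3, -4, 5], [-2, -4, -9]]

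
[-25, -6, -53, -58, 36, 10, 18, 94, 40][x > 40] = keep x where x > 40: -25✗, -6✗, -53✗, -58✗, 36✗, 10✗, 18✗, 94✓, 40✗
= [94]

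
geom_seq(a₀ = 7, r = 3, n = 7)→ [7, 21, 63, 189, 567, 1701, 5103]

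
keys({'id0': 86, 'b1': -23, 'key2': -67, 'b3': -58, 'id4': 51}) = ['id0', 'b1', 'key2', 'b3', 'id4']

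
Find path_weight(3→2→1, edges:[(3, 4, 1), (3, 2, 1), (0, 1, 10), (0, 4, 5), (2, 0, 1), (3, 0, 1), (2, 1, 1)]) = w(3→2)=1 + w(2→1)=1
= 2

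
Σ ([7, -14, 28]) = 7 + -14 + 28
= 21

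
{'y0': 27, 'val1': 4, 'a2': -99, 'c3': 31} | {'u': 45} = {'y0': 27, 'val1': 4, 'a2': -99, 'c3': 31, 'u': 45}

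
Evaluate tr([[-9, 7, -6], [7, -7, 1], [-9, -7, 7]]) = diagonal: (-9) + (-7) + 7
= -9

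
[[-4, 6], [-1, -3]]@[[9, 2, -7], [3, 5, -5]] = C[0][0] = (-4)*(9) + (6)*(3) = -18
C[0][1] = (-4)*(2) + (6)*(5) = 22
C[0][2] = (-4)*(-7) + (6)*(-5) = -2
C[1][0] = (-1)*(9) + (-3)*(3) = -18
C[1][1] = (-1)*(2) + (-3)*(5) = -17
C[1][2] = (-1)*(-7) + (-3)*(-5) = 22
= [[-18, 22, -2], [-18, -17, 22]]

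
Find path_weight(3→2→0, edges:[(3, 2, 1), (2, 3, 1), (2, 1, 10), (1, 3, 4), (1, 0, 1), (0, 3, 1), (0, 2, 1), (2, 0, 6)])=7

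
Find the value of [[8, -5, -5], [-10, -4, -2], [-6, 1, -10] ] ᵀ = [[8, -10, -6], [-5, -4, 1], [-5, -2, -10]]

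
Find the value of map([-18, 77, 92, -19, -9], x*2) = -18*2=-36, 77*2=154, 92*2=184, -19*2=-38, -9*2=-18
= [-36, 154, 184, -38, -18]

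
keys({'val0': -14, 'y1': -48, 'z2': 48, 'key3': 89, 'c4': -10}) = ['val0', 'y1', 'z2', 'key3', 'c4']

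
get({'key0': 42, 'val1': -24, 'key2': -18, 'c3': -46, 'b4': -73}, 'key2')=-18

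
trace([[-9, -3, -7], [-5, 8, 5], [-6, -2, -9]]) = diagonal: (-9) + 8 + (-9)
= -10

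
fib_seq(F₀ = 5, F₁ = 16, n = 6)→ F_2 = F_1 + F_0 = 21
F_3 = F_2 + F_1 = 37
F_4 = F_3 + F_2 = 58
...
= [5, 16, 21, 37, 58, 95]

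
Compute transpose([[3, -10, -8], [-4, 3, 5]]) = [[3, -4], [-10, 3], [-8, 5]]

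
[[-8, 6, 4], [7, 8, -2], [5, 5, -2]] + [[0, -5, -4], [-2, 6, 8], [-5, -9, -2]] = [[-8, 1, 0], [5, 14, 6], [0, -4, -4]]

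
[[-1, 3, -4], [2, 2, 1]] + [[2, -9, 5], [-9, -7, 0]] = [[1, -6, 1], [-7, -5, 1]]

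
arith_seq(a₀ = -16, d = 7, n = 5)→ [-16, -9, -2, 5, 12]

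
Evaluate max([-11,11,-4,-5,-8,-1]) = 11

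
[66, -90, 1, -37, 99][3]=-37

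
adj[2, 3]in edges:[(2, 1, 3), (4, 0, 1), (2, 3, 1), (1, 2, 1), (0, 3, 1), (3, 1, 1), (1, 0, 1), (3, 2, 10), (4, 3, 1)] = 1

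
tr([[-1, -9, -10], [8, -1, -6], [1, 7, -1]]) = -3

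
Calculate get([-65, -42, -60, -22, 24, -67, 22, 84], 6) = 22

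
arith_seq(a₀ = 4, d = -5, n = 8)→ a_0 = 4 + 0*-5 = 4
a_1 = 4 + 1*-5 = -1
a_2 = 4 + 2*-5 = -6
...
= [4, -1, -6, -11, -16, -21, -26, -31]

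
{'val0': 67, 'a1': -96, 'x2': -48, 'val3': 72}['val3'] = 72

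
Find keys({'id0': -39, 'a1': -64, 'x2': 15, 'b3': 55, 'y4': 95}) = ['id0', 'a1', 'x2', 'b3', 'y4']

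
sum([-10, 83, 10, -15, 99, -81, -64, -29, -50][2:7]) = slice → [10, -15, 99, -81, -64]
10 + (-15) + 99 + (-81) + (-64)
= -51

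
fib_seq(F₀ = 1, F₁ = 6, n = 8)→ [1, 6, 7, 13, 20, 33, 53, 86]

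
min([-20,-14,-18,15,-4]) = -20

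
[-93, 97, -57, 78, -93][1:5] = [97, -57, 78, -93]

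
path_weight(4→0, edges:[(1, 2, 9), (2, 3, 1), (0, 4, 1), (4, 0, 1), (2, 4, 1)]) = 1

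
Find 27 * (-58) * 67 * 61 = -6400242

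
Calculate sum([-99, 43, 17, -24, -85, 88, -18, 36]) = -42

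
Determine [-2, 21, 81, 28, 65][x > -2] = keep x where x > -2: -2✗, 21✓, 81✓, 28✓, 65✓
= [21, 81, 28, 65]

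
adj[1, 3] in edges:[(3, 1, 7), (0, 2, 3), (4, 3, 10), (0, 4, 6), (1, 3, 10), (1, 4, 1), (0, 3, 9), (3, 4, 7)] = 10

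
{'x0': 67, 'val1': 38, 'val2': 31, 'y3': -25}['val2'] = 31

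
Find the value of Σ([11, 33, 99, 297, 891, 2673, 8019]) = 11 + 33 + 99 + 297 + 891 + 2673 + 8019
= 12023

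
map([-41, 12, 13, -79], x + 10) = -41+10=-31, 12+10=22, 13+10=23, -79+10=-69
= [-31, 22, 23, -69]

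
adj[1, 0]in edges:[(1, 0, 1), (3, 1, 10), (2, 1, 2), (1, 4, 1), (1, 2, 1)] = 1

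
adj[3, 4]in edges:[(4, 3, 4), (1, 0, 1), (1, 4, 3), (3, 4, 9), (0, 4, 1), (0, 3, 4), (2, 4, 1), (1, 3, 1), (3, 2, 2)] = 9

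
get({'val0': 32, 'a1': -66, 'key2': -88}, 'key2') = -88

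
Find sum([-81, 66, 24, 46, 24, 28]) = 107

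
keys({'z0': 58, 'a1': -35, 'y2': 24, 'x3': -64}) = ['z0', 'a1', 'y2', 'x3']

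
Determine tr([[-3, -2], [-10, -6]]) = -9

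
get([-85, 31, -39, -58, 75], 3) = -58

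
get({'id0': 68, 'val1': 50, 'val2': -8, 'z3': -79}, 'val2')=-8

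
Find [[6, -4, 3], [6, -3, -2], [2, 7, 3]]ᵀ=[[6, 6, 2], [-4, -3, 7], [3, -2, 3]]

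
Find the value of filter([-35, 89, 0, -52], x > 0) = [89]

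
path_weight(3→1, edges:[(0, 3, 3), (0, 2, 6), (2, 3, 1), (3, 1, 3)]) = 3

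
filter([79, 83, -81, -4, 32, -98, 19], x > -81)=[79, 83, -4, 32, 19]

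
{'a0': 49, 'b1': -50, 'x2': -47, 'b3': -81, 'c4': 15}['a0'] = 49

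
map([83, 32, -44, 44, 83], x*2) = 83*2=166, 32*2=64, -44*2=-88, 44*2=88, 83*2=166
= [166, 64, -88, 88, 166]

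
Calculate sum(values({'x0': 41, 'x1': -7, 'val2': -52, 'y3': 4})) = -14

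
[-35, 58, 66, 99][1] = 58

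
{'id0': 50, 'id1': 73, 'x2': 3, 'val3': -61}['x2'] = 3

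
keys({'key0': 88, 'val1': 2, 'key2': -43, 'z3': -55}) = ['key0', 'val1', 'key2', 'z3']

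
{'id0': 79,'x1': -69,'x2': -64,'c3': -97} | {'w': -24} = {'id0': 79, 'x1': -69, 'x2': -64, 'c3': -97, 'w': -24}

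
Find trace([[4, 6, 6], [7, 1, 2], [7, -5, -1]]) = diagonal: 4 + 1 + (-1)
= 4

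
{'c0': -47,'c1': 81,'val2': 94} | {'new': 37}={'c0': -47, 'c1': 81, 'val2': 94, 'new': 37}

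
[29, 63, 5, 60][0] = 29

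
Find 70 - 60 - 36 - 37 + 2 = -61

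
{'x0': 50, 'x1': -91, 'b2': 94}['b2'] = 94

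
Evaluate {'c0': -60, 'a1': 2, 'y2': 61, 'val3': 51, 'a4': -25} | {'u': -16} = {'c0': -60, 'a1': 2, 'y2': 61, 'val3': 51, 'a4': -25, 'u': -16}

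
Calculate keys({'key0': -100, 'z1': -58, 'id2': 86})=['key0', 'z1', 'id2']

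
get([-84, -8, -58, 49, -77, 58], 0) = -84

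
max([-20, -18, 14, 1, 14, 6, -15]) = 14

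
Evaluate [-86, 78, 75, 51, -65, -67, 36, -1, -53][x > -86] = [78, 75, 51, -65, -67, 36, -1, -53]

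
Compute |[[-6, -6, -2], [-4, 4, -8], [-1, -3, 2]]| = -32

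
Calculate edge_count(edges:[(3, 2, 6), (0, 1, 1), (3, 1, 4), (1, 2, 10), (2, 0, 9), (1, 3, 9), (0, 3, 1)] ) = 7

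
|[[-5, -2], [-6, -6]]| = (-5)*(-6) - (-2)*(-6)
= 18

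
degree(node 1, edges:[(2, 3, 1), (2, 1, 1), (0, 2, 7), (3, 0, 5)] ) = 1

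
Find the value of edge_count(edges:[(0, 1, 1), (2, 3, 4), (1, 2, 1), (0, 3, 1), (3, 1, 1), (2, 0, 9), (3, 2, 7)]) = 7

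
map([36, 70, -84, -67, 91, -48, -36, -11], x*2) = 36*2=72, 70*2=140, -84*2=-168, -67*2=-134, 91*2=182, -48*2=-96, -36*2=-72, -11*2=-22
= [72, 140, -168, -134, 182, -96, -72, -22]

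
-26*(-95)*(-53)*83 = -10865530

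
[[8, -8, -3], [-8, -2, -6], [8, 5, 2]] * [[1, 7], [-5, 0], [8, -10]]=C[0][0] = (8)*(1) + (-8)*(-5) + (-3)*(8) = 24
C[0][1] = (8)*(7) + (-8)*(0) + (-3)*(-10) = 86
C[1][0] = (-8)*(1) + (-2)*(-5) + (-6)*(8) = -46
C[1][1] = (-8)*(7) + (-2)*(0) + (-6)*(-10) = 4
C[2][0] = (8)*(1) + (5)*(-5) + (2)*(8) = -1
C[2][1] = (8)*(7) + (5)*(0) + (2)*(-10) = 36
= [[24, 86], [-46, 4], [-1, 36]]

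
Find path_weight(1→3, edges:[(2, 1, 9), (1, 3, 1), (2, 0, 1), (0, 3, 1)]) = 1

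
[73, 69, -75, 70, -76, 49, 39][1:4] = [69, -75, 70]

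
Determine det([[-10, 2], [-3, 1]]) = (-10)*(1) - (2)*(-3)
= -4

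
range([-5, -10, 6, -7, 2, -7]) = 16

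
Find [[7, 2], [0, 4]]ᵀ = [[7, 0], [2, 4]]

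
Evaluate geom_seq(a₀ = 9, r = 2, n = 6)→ a_0 = 9*2^0 = 9
a_1 = 9*2^1 = 18
a_2 = 9*2^2 = 36
...
= [9, 18, 36, 72, 144, 288]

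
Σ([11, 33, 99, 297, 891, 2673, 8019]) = 12023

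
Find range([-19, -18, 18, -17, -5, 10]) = 37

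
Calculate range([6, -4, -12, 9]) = 21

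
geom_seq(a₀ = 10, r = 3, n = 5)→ [10, 30, 90, 270, 810]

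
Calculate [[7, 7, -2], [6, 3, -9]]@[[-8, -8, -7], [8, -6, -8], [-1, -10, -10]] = C[0][0] = (7)*(-8) + (7)*(8) + (-2)*(-1) = 2
C[0][1] = (7)*(-8) + (7)*(-6) + (-2)*(-10) = -78
C[0][2] = (7)*(-7) + (7)*(-8) + (-2)*(-10) = -85
C[1][0] = (6)*(-8) + (3)*(8) + (-9)*(-1) = -15
C[1][1] = (6)*(-8) + (3)*(-6) + (-9)*(-10) = 24
C[1][2] = (6)*(-7) + (3)*(-8) + (-9)*(-10) = 24
= [[2, -78, -85], [-15, 24, 24]]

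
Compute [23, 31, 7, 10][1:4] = [31, 7, 10]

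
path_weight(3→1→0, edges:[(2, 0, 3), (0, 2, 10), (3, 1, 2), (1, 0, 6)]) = w(3→1)=2 + w(1→0)=6
= 8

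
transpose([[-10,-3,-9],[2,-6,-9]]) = [[-10, 2], [-3, -6], [-9, -9]]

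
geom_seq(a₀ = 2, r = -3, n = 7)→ [2, -6, 18, -54, 162, -486, 1458]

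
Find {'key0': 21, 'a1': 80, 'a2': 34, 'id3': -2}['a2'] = 34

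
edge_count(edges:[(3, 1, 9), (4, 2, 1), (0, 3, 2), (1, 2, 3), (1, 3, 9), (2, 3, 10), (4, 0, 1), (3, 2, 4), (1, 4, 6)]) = 9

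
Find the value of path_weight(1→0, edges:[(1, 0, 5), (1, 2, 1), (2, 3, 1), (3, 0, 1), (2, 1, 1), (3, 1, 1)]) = w(1→0)=5
= 5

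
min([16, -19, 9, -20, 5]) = -20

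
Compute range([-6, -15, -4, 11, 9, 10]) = 26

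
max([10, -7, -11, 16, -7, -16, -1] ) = 16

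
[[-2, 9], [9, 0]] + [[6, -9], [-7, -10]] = [[4, 0], [2, -10]]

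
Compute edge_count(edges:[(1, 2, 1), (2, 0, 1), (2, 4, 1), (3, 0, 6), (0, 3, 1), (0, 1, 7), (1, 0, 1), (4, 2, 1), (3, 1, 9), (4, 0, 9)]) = 10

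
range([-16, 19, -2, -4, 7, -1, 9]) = 35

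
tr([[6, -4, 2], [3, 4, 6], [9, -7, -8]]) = diagonal: 6 + 4 + (-8)
= 2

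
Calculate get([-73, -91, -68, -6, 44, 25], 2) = -68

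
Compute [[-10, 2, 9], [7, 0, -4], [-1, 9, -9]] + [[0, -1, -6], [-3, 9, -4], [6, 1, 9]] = [[-10, 1, 3], [4, 9, -8], [5, 10, 0]]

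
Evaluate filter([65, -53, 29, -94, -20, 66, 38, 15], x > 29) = keep x where x > 29: 65✓, -53✗, 29✗, -94✗, -20✗, 66✓, 38✓, 15✗
= [65, 66, 38]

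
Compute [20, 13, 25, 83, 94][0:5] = [20, 13, 25, 83, 94]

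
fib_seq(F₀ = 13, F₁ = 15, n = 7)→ [13, 15, 28, 43, 71, 114, 185]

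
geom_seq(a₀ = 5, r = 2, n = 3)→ a_0 = 5*2^0 = 5
a_1 = 5*2^1 = 10
a_2 = 5*2^2 = 20
= [5, 10, 20]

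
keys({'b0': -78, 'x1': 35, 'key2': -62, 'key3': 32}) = ['b0', 'x1', 'key2', 'key3']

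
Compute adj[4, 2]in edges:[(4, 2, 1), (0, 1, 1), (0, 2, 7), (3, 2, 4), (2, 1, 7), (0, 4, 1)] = 1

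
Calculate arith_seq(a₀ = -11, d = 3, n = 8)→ [-11, -8, -5, -2, 1, 4, 7, 10]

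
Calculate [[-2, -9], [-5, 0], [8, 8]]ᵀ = [[-2, -5, 8], [-9, 0, 8]]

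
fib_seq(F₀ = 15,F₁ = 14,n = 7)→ F_2 = F_1 + F_0 = 29
F_3 = F_2 + F_1 = 43
F_4 = F_3 + F_2 = 72
...
= [15, 14, 29, 43, 72, 115, 187]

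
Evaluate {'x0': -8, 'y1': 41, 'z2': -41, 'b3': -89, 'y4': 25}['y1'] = 41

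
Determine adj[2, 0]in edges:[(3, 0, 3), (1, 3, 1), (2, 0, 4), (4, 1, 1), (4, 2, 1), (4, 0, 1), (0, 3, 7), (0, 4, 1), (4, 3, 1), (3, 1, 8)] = 4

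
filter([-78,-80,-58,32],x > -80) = keep x where x > -80: -78✓, -80✗, -58✓, 32✓
= [-78, -58, 32]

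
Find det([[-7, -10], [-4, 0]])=-40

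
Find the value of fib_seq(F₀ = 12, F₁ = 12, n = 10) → F_2 = F_1 + F_0 = 24
F_3 = F_2 + F_1 = 36
F_4 = F_3 + F_2 = 60
...
= [12, 12, 24, 36, 60, 96, 156, 252, 408, 660]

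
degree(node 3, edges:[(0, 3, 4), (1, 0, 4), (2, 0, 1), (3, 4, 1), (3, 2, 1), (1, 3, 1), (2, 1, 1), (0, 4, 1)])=4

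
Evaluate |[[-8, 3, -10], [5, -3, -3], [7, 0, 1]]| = (1)*(-8)*det([[-3, -3], [0, 1]]) + (-1)*(3)*det([[5, -3], [7, 1]]) + (1)*(-10)*det([[5, -3], [7, 0]])
= 24 + -78 + -210
= -264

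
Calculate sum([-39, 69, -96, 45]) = -21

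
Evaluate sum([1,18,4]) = 1 + 18 + 4
= 23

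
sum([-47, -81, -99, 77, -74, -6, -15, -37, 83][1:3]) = -180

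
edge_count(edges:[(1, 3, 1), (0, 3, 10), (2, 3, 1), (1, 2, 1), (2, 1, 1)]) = 5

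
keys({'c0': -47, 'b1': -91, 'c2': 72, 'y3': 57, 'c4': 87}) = ['c0', 'b1', 'c2', 'y3', 'c4']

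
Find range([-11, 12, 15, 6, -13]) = 28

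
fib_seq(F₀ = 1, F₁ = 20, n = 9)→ [1, 20, 21, 41, 62, 103, 165, 268, 433]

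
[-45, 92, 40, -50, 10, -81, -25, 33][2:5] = [40, -50, 10]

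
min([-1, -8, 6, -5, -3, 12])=-8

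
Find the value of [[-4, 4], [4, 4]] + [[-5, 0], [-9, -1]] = [[-9, 4], [-5, 3]]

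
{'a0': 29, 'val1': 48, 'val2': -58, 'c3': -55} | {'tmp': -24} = {'a0': 29, 'val1': 48, 'val2': -58, 'c3': -55, 'tmp': -24}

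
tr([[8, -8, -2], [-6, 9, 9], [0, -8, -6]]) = diagonal: 8 + 9 + (-6)
= 11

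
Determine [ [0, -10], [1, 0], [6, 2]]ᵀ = [[0, 1, 6], [-10, 0, 2]]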